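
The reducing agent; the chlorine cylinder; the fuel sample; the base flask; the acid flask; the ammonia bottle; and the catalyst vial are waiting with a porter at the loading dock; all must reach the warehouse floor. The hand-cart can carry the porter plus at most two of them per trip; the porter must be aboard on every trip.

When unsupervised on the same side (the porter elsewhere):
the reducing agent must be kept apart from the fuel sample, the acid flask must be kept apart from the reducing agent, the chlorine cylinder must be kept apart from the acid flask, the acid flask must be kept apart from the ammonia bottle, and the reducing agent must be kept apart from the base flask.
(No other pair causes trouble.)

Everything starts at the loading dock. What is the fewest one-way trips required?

9

Counting alone: the porter can take at most 2 across per trip to the warehouse floor, so moving all 7 needs at least 4 loaded trips out, with a return between consecutive ones — at least 7 crossings.
The safety rule pushes this higher. Following every safe sequence of crossings, the most of the 7 that can be at the warehouse floor as the hand-cart arrives there on crossing 7 is 6 — never all 7.
So no plan with fewer than 9 crossings exists, and this one achieves 9:
1. Porter goes to the warehouse floor with the acid flask and the reducing agent.
2. Porter goes back to the loading dock with the reducing agent.
3. Porter goes to the warehouse floor with the chlorine cylinder and the reducing agent.
4. Porter goes back to the loading dock with the acid flask.
5. Porter goes to the warehouse floor with the ammonia bottle and the catalyst vial.
6. Porter goes back to the loading dock alone.
7. Porter goes to the warehouse floor with the base flask and the fuel sample.
8. Porter goes back to the loading dock with the reducing agent.
9. Porter goes to the warehouse floor with the acid flask and the reducing agent.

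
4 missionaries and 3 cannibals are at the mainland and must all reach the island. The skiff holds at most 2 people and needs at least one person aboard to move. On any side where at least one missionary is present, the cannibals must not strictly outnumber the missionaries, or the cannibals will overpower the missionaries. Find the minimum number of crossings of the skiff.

Counting alone: each trip to the island takes at most 2 across and each return brings at least 1 back, so after t trips out (and t−1 returns) at most 2t − (t−1) of the 7 are across; that first reaches 7 at t = 6, so at least 11 crossings are needed.
The plan below uses exactly 11 crossings, so it is optimal:
1. 2 cannibals → the island.  (the mainland: 4M 1C; the island: 0M 2C)
2. 1 cannibal ← the mainland.  (the mainland: 4M 2C; the island: 0M 1C)
3. 2 cannibals → the island.  (the mainland: 4M 0C; the island: 0M 3C)
4. 1 cannibal ← the mainland.  (the mainland: 4M 1C; the island: 0M 2C)
5. 2 missionaries → the island.  (the mainland: 2M 1C; the island: 2M 2C)
6. 1 cannibal ← the mainland.  (the mainland: 2M 2C; the island: 2M 1C)
7. 1 missionary and 1 cannibal → the island.  (the mainland: 1M 1C; the island: 3M 2C)
8. 1 missionary ← the mainland.  (the mainland: 2M 1C; the island: 2M 2C)
9. 1 missionary and 1 cannibal → the island.  (the mainland: 1M 0C; the island: 3M 3C)
10. 1 cannibal ← the mainland.  (the mainland: 1M 1C; the island: 3M 2C)
11. 1 missionary and 1 cannibal → the island.  (the mainland: 0M 0C; the island: 4M 3C)

11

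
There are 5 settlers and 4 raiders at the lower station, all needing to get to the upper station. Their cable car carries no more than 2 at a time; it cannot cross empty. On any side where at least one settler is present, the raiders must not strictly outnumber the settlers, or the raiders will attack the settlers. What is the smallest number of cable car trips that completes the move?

15

Counting alone: each trip to the upper station takes at most 2 across and each return brings at least 1 back, so after t trips out (and t−1 returns) at most 2t − (t−1) of the 9 are across; that first reaches 9 at t = 8, so at least 15 crossings are needed.
The plan below uses exactly 15 crossings, so it is optimal:
1. 2 raiders → the upper station.  (the lower station: 5S 2R; the upper station: 0S 2R)
2. 1 raider ← the lower station.  (the lower station: 5S 3R; the upper station: 0S 1R)
3. 2 raiders → the upper station.  (the lower station: 5S 1R; the upper station: 0S 3R)
4. 1 raider ← the lower station.  (the lower station: 5S 2R; the upper station: 0S 2R)
5. 2 settlers → the upper station.  (the lower station: 3S 2R; the upper station: 2S 2R)
6. 1 raider ← the lower station.  (the lower station: 3S 3R; the upper station: 2S 1R)
7. 1 settler and 1 raider → the upper station.  (the lower station: 2S 2R; the upper station: 3S 2R)
8. 1 settler ← the lower station.  (the lower station: 3S 2R; the upper station: 2S 2R)
9. 1 settler and 1 raider → the upper station.  (the lower station: 2S 1R; the upper station: 3S 3R)
10. 1 raider ← the lower station.  (the lower station: 2S 2R; the upper station: 3S 2R)
11. 1 settler and 1 raider → the upper station.  (the lower station: 1S 1R; the upper station: 4S 3R)
12. 1 settler ← the lower station.  (the lower station: 2S 1R; the upper station: 3S 3R)
13. 1 settler and 1 raider → the upper station.  (the lower station: 1S 0R; the upper station: 4S 4R)
14. 1 raider ← the lower station.  (the lower station: 1S 1R; the upper station: 4S 3R)
15. 1 settler and 1 raider → the upper station.  (the lower station: 0S 0R; the upper station: 5S 4R)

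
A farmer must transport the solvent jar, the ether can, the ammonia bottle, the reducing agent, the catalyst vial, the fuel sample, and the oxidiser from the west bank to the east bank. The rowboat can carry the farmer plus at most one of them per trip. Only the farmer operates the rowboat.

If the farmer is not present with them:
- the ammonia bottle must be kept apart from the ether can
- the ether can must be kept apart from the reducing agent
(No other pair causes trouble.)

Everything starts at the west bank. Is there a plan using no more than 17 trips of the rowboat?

Yes

Yes — this plan uses 15 crossings (≤ 17):
1. Farmer goes to the east bank with the ether can.  [the west bank: the ammonia bottle, the catalyst vial, the fuel sample, the oxidiser, the reducing agent, the solvent jar | the east bank: the ether can]
2. Farmer goes back to the west bank alone.  [the west bank: the ammonia bottle, the catalyst vial, the fuel sample, the oxidiser, the reducing agent, the solvent jar | the east bank: the ether can]
3. Farmer goes to the east bank with the solvent jar.  [the west bank: the ammonia bottle, the catalyst vial, the fuel sample, the oxidiser, the reducing agent | the east bank: the ether can, the solvent jar]
4. Farmer goes back to the west bank alone.  [the west bank: the ammonia bottle, the catalyst vial, the fuel sample, the oxidiser, the reducing agent | the east bank: the ether can, the solvent jar]
5. Farmer goes to the east bank with the ammonia bottle.  [the west bank: the catalyst vial, the fuel sample, the oxidiser, the reducing agent | the east bank: the ammonia bottle, the ether can, the solvent jar]
6. Farmer goes back to the west bank with the ether can.  [the west bank: the catalyst vial, the ether can, the fuel sample, the oxidiser, the reducing agent | the east bank: the ammonia bottle, the solvent jar]
7. Farmer goes to the east bank with the reducing agent.  [the west bank: the catalyst vial, the ether can, the fuel sample, the oxidiser | the east bank: the ammonia bottle, the reducing agent, the solvent jar]
8. Farmer goes back to the west bank alone.  [the west bank: the catalyst vial, the ether can, the fuel sample, the oxidiser | the east bank: the ammonia bottle, the reducing agent, the solvent jar]
9. Farmer goes to the east bank with the catalyst vial.  [the west bank: the ether can, the fuel sample, the oxidiser | the east bank: the ammonia bottle, the catalyst vial, the reducing agent, the solvent jar]
10. Farmer goes back to the west bank alone.  [the west bank: the ether can, the fuel sample, the oxidiser | the east bank: the ammonia bottle, the catalyst vial, the reducing agent, the solvent jar]
11. Farmer goes to the east bank with the fuel sample.  [the west bank: the ether can, the oxidiser | the east bank: the ammonia bottle, the catalyst vial, the fuel sample, the reducing agent, the solvent jar]
12. Farmer goes back to the west bank alone.  [the west bank: the ether can, the oxidiser | the east bank: the ammonia bottle, the catalyst vial, the fuel sample, the reducing agent, the solvent jar]
13. Farmer goes to the east bank with the oxidiser.  [the west bank: the ether can | the east bank: the ammonia bottle, the catalyst vial, the fuel sample, the oxidiser, the reducing agent, the solvent jar]
14. Farmer goes back to the west bank alone.  [the west bank: the ether can | the east bank: the ammonia bottle, the catalyst vial, the fuel sample, the oxidiser, the reducing agent, the solvent jar]
15. Farmer goes to the east bank with the ether can.  [the west bank: — | the east bank: the ammonia bottle, the catalyst vial, the ether can, the fuel sample, the oxidiser, the reducing agent, the solvent jar]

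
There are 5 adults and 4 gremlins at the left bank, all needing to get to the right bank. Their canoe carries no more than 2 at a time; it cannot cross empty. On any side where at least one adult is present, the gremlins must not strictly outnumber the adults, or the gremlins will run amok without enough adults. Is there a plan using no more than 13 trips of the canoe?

Counting alone: each trip to the right bank takes at most 2 across and each return brings at least 1 back, so after t trips out (and t−1 returns) at most 2t − (t−1) of the 9 are across; that first reaches 9 at t = 8, so at least 15 crossings are needed.
Since 13 < 15, 13 crossings cannot be enough. (The shortest complete plan in fact takes 15:)
1. 2 gremlins → the right bank.  (the left bank: 5A 2G; the right bank: 0A 2G)
2. 1 gremlin ← the left bank.  (the left bank: 5A 3G; the right bank: 0A 1G)
3. 2 gremlins → the right bank.  (the left bank: 5A 1G; the right bank: 0A 3G)
4. 1 gremlin ← the left bank.  (the left bank: 5A 2G; the right bank: 0A 2G)
5. 2 adults → the right bank.  (the left bank: 3A 2G; the right bank: 2A 2G)
6. 1 gremlin ← the left bank.  (the left bank: 3A 3G; the right bank: 2A 1G)
7. 1 adult and 1 gremlin → the right bank.  (the left bank: 2A 2G; the right bank: 3A 2G)
8. 1 adult ← the left bank.  (the left bank: 3A 2G; the right bank: 2A 2G)
9. 1 adult and 1 gremlin → the right bank.  (the left bank: 2A 1G; the right bank: 3A 3G)
10. 1 gremlin ← the left bank.  (the left bank: 2A 2G; the right bank: 3A 2G)
11. 1 adult and 1 gremlin → the right bank.  (the left bank: 1A 1G; the right bank: 4A 3G)
12. 1 adult ← the left bank.  (the left bank: 2A 1G; the right bank: 3A 3G)
13. 1 adult and 1 gremlin → the right bank.  (the left bank: 1A 0G; the right bank: 4A 4G)
14. 1 gremlin ← the left bank.  (the left bank: 1A 1G; the right bank: 4A 3G)
15. 1 adult and 1 gremlin → the right bank.  (the left bank: 0A 0G; the right bank: 5A 4G)

No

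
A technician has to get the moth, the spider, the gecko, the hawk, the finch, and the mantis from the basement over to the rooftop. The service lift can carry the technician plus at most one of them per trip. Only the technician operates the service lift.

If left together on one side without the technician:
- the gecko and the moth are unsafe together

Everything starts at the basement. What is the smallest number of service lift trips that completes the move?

11

Counting alone: the technician can take at most 1 across per trip to the rooftop, so moving all 6 needs at least 6 loaded trips out, with a return between consecutive ones — at least 11 crossings.
The plan below uses exactly 11 crossings, so it is optimal:
1. Technician goes to the rooftop with the moth.
2. Technician goes back to the basement alone.
3. Technician goes to the rooftop with the spider.
4. Technician goes back to the basement alone.
5. Technician goes to the rooftop with the hawk.
6. Technician goes back to the basement alone.
7. Technician goes to the rooftop with the finch.
8. Technician goes back to the basement alone.
9. Technician goes to the rooftop with the mantis.
10. Technician goes back to the basement alone.
11. Technician goes to the rooftop with the gecko.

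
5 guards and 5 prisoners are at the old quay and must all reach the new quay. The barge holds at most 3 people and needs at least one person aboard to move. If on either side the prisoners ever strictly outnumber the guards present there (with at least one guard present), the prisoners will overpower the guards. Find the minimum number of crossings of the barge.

Counting alone: each trip to the new quay takes at most 3 across and each return brings at least 1 back, so after t trips out (and t−1 returns) at most 3t − (t−1) of the 10 are across; that first reaches 10 at t = 5, so at least 9 crossings are needed.
The safety rule pushes this higher. Following every safe sequence of crossings, the most of the 10 that can be at the new quay as the barge arrives there on crossing 9 is 9 — never all 10.
So no plan with fewer than 11 crossings exists, and this one achieves 11:
1. 2 prisoners → the new quay.  (the old quay: 5G 3P; the new quay: 0G 2P)
2. 1 prisoner ← the old quay.  (the old quay: 5G 4P; the new quay: 0G 1P)
3. 3 prisoners → the new quay.  (the old quay: 5G 1P; the new quay: 0G 4P)
4. 1 prisoner ← the old quay.  (the old quay: 5G 2P; the new quay: 0G 3P)
5. 3 guards → the new quay.  (the old quay: 2G 2P; the new quay: 3G 3P)
6. 1 guard and 1 prisoner ← the old quay.  (the old quay: 3G 3P; the new quay: 2G 2P)
7. 3 guards → the new quay.  (the old quay: 0G 3P; the new quay: 5G 2P)
8. 1 prisoner ← the old quay.  (the old quay: 0G 4P; the new quay: 5G 1P)
9. 2 prisoners → the new quay.  (the old quay: 0G 2P; the new quay: 5G 3P)
10. 1 prisoner ← the old quay.  (the old quay: 0G 3P; the new quay: 5G 2P)
11. 3 prisoners → the new quay.  (the old quay: 0G 0P; the new quay: 5G 5P)

11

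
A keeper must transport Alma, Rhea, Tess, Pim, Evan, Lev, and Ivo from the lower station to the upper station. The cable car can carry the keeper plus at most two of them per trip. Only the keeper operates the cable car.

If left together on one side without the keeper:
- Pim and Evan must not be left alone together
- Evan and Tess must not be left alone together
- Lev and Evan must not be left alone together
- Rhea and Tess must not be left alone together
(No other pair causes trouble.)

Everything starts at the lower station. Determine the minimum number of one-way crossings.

7

Counting alone: the keeper can take at most 2 across per trip to the upper station, so moving all 7 needs at least 4 loaded trips out, with a return between consecutive ones — at least 7 crossings.
The plan below uses exactly 7 crossings, so it is optimal:
1. Keeper goes to the upper station with Evan and Rhea.  [the lower station: Alma, Ivo, Lev, Pim, Tess | the upper station: Evan, Rhea]
2. Keeper goes back to the lower station alone.  [the lower station: Alma, Ivo, Lev, Pim, Tess | the upper station: Evan, Rhea]
3. Keeper goes to the upper station with Alma and Ivo.  [the lower station: Lev, Pim, Tess | the upper station: Alma, Evan, Ivo, Rhea]
4. Keeper goes back to the lower station alone.  [the lower station: Lev, Pim, Tess | the upper station: Alma, Evan, Ivo, Rhea]
5. Keeper goes to the upper station with Lev and Pim.  [the lower station: Tess | the upper station: Alma, Evan, Ivo, Lev, Pim, Rhea]
6. Keeper goes back to the lower station with Evan.  [the lower station: Evan, Tess | the upper station: Alma, Ivo, Lev, Pim, Rhea]
7. Keeper goes to the upper station with Evan and Tess.  [the lower station: — | the upper station: Alma, Evan, Ivo, Lev, Pim, Rhea, Tess]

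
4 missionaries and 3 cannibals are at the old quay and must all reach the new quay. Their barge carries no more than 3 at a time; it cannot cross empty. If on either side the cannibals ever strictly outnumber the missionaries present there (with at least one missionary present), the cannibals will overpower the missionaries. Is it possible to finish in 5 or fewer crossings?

Yes

Yes — this plan uses 5 crossings (≤ 5):
1. 3 cannibals → the new quay.  (the old quay: 4M 0C; the new quay: 0M 3C)
2. 1 cannibal ← the old quay.  (the old quay: 4M 1C; the new quay: 0M 2C)
3. 3 missionaries → the new quay.  (the old quay: 1M 1C; the new quay: 3M 2C)
4. 1 missionary ← the old quay.  (the old quay: 2M 1C; the new quay: 2M 2C)
5. 2 missionaries and 1 cannibal → the new quay.  (the old quay: 0M 0C; the new quay: 4M 3C)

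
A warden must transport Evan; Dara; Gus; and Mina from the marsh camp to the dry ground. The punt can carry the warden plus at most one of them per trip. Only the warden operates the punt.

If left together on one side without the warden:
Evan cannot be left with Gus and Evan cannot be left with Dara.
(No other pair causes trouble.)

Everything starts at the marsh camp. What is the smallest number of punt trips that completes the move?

9

Counting alone: the warden can take at most 1 across per trip to the dry ground, so moving all 4 needs at least 4 loaded trips out, with a return between consecutive ones — at least 7 crossings.
The safety rule pushes this higher. Following every safe sequence of crossings, the most of the 4 that can be at the dry ground as the punt arrives there on crossing 7 is 3 — never all 4.
So no plan with fewer than 9 crossings exists, and this one achieves 9:
1. Warden goes to the dry ground with Evan.  [the marsh camp: Dara, Gus, Mina | the dry ground: Evan]
2. Warden goes back to the marsh camp alone.  [the marsh camp: Dara, Gus, Mina | the dry ground: Evan]
3. Warden goes to the dry ground with Dara.  [the marsh camp: Gus, Mina | the dry ground: Dara, Evan]
4. Warden goes back to the marsh camp with Evan.  [the marsh camp: Evan, Gus, Mina | the dry ground: Dara]
5. Warden goes to the dry ground with Gus.  [the marsh camp: Evan, Mina | the dry ground: Dara, Gus]
6. Warden goes back to the marsh camp alone.  [the marsh camp: Evan, Mina | the dry ground: Dara, Gus]
7. Warden goes to the dry ground with Mina.  [the marsh camp: Evan | the dry ground: Dara, Gus, Mina]
8. Warden goes back to the marsh camp alone.  [the marsh camp: Evan | the dry ground: Dara, Gus, Mina]
9. Warden goes to the dry ground with Evan.  [the marsh camp: — | the dry ground: Dara, Evan, Gus, Mina]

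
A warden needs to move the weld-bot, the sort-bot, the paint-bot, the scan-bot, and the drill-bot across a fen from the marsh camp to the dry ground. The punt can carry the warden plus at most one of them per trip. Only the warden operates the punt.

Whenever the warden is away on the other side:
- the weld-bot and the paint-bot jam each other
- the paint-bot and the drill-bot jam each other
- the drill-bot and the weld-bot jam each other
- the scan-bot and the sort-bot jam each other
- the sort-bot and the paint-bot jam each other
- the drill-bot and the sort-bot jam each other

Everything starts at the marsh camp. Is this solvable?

Whatever the first load, the items left behind include a forbidden pair without the warden. No opening move is safe, so no plan exists.

No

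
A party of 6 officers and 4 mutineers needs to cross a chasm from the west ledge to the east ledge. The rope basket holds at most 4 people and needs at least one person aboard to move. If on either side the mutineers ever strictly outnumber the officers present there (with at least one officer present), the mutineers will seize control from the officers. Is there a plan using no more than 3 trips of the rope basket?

No

Counting alone: each trip to the east ledge takes at most 4 across and each return brings at least 1 back, so after t trips out (and t−1 returns) at most 4t − (t−1) of the 10 are across; that first reaches 10 at t = 3, so at least 5 crossings are needed.
Since 3 < 5, 3 crossings cannot be enough. (The shortest complete plan in fact takes 5:)
1. 4 mutineers → the east ledge.  (the west ledge: 6O 0M; the east ledge: 0O 4M)
2. 1 mutineer ← the west ledge.  (the west ledge: 6O 1M; the east ledge: 0O 3M)
3. 4 officers → the east ledge.  (the west ledge: 2O 1M; the east ledge: 4O 3M)
4. 1 mutineer ← the west ledge.  (the west ledge: 2O 2M; the east ledge: 4O 2M)
5. 2 officers and 2 mutineers → the east ledge.  (the west ledge: 0O 0M; the east ledge: 6O 4M)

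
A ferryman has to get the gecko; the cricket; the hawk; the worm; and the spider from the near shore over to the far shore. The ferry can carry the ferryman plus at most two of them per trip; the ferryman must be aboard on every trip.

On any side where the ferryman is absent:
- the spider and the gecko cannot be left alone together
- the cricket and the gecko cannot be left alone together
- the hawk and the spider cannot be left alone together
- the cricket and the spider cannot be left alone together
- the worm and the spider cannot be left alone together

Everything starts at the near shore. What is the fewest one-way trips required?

Counting alone: the ferryman can take at most 2 across per trip to the far shore, so moving all 5 needs at least 3 loaded trips out, with a return between consecutive ones — at least 5 crossings.
The safety rule pushes this higher. Following every safe sequence of crossings, the most of the 5 that can be at the far shore as the ferry arrives there on crossing 5 is 4 — never all 5.
So no plan with fewer than 7 crossings exists, and this one achieves 7:
1. Ferryman goes to the far shore with the gecko and the spider.  [the near shore: the cricket, the hawk, the worm | the far shore: the gecko, the spider]
2. Ferryman goes back to the near shore with the gecko.  [the near shore: the cricket, the gecko, the hawk, the worm | the far shore: the spider]
3. Ferryman goes to the far shore with the gecko and the hawk.  [the near shore: the cricket, the worm | the far shore: the gecko, the hawk, the spider]
4. Ferryman goes back to the near shore with the spider.  [the near shore: the cricket, the spider, the worm | the far shore: the gecko, the hawk]
5. Ferryman goes to the far shore with the cricket and the worm.  [the near shore: the spider | the far shore: the cricket, the gecko, the hawk, the worm]
6. Ferryman goes back to the near shore with the gecko.  [the near shore: the gecko, the spider | the far shore: the cricket, the hawk, the worm]
7. Ferryman goes to the far shore with the gecko and the spider.  [the near shore: — | the far shore: the cricket, the gecko, the hawk, the spider, the worm]

7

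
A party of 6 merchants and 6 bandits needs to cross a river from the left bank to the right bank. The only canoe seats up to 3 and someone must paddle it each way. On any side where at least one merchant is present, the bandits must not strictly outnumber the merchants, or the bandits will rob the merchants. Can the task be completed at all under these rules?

No

Following every safe sequence of crossings from the start, the most of the 12 that can be at the right bank as the canoe arrives there on crossings 1, 3, 5 is 3, 5, 6 respectively; the best ever achieved is 6 of 12.
From crossing 7 on, no configuration arises that was not already reachable earlier: only 17 distinct safe configurations (who is on which side, and where the canoe is) can ever be reached, none of them has everyone across, and every continuation just revisits them. They are: 0 merchants + 0 bandits across (canoe back at the start); 0 merchants + 1 bandit across (canoe there); 0 merchants + 1 bandit across (canoe back at the start); 0 merchants + 2 bandits across (canoe there); 0 merchants + 2 bandits across (canoe back at the start); 0 merchants + 3 bandits across (canoe there); 0 merchants + 3 bandits across (canoe back at the start); 0 merchants + 4 bandits across (canoe there); 0 merchants + 4 bandits across (canoe back at the start); 0 merchants + 5 bandits across (canoe there); 0 merchants + 5 bandits across (canoe back at the start); 0 merchants + 6 bandits across (canoe there); 1 merchant + 1 bandit across (canoe there); 1 merchant + 1 bandit across (canoe back at the start); 2 merchants + 2 bandits across (canoe there); 2 merchants + 2 bandits across (canoe back at the start); 3 merchants + 3 bandits across (canoe there). So no valid plan exists.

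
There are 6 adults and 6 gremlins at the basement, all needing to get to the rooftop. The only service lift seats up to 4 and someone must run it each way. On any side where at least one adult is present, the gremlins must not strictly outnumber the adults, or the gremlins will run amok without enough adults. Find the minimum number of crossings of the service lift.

9

Counting alone: each trip to the rooftop takes at most 4 across and each return brings at least 1 back, so after t trips out (and t−1 returns) at most 4t − (t−1) of the 12 are across; that first reaches 12 at t = 4, so at least 7 crossings are needed.
The safety rule pushes this higher. Following every safe sequence of crossings, the most of the 12 that can be at the rooftop as the service lift arrives there on crossing 7 is 11 — never all 12.
So no plan with fewer than 9 crossings exists, and this one achieves 9:
1. 2 gremlins → the rooftop.  (the basement: 6A 4G; the rooftop: 0A 2G)
2. 1 gremlin ← the basement.  (the basement: 6A 5G; the rooftop: 0A 1G)
3. 4 gremlins → the rooftop.  (the basement: 6A 1G; the rooftop: 0A 5G)
4. 1 gremlin ← the basement.  (the basement: 6A 2G; the rooftop: 0A 4G)
5. 4 adults → the rooftop.  (the basement: 2A 2G; the rooftop: 4A 4G)
6. 1 adult and 1 gremlin ← the basement.  (the basement: 3A 3G; the rooftop: 3A 3G)
7. 2 adults and 2 gremlins → the rooftop.  (the basement: 1A 1G; the rooftop: 5A 5G)
8. 1 adult and 1 gremlin ← the basement.  (the basement: 2A 2G; the rooftop: 4A 4G)
9. 2 adults and 2 gremlins → the rooftop.  (the basement: 0A 0G; the rooftop: 6A 6G)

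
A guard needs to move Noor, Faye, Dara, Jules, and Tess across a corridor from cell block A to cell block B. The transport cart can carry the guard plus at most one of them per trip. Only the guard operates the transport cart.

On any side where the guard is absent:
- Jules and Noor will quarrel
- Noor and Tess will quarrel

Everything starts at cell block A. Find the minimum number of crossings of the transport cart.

11

Counting alone: the guard can take at most 1 across per trip to cell block B, so moving all 5 needs at least 5 loaded trips out, with a return between consecutive ones — at least 9 crossings.
The safety rule pushes this higher. Following every safe sequence of crossings, the most of the 5 that can be at cell block B as the transport cart arrives there on crossing 9 is 4 — never all 5.
So no plan with fewer than 11 crossings exists, and this one achieves 11:
1. Guard goes to cell block B with Noor.
2. Guard goes back to cell block A alone.
3. Guard goes to cell block B with Faye.
4. Guard goes back to cell block A alone.
5. Guard goes to cell block B with Dara.
6. Guard goes back to cell block A alone.
7. Guard goes to cell block B with Jules.
8. Guard goes back to cell block A with Noor.
9. Guard goes to cell block B with Tess.
10. Guard goes back to cell block A alone.
11. Guard goes to cell block B with Noor.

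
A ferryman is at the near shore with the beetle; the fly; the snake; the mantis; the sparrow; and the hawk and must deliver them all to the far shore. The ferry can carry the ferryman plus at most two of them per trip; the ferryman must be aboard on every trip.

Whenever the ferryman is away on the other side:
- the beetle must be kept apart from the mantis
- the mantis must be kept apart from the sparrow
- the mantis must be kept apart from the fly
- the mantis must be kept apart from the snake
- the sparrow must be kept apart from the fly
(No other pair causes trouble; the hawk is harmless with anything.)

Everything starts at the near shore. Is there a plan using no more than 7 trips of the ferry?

No

Counting alone: the ferryman can take at most 2 across per trip to the far shore, so moving all 6 needs at least 3 loaded trips out, with a return between consecutive ones — at least 5 crossings.
The safety rule pushes this higher. Following every safe sequence of crossings, the most of the 6 that can be at the far shore as the ferry arrives there on crossings 5, 7 is 4, 5 respectively — never all 6.
So the move cannot be finished within 7 crossings. (The shortest complete plan takes 9:)
1. Ferryman goes to the far shore with the fly and the mantis.
2. Ferryman goes back to the near shore with the fly.
3. Ferryman goes to the far shore with the beetle and the fly.
4. Ferryman goes back to the near shore with the mantis.
5. Ferryman goes to the far shore with the mantis and the snake.
6. Ferryman goes back to the near shore with the mantis.
7. Ferryman goes to the far shore with the hawk and the mantis.
8. Ferryman goes back to the near shore with the mantis.
9. Ferryman goes to the far shore with the mantis and the sparrow.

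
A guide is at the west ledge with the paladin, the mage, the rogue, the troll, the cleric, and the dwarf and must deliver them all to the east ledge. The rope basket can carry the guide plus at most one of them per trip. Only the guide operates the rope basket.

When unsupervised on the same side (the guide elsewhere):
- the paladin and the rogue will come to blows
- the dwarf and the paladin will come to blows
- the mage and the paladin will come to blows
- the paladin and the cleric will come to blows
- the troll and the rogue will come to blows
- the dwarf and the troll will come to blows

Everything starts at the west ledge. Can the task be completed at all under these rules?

Whatever the first load, the items left behind include a forbidden pair without the guide. No opening move is safe, so no plan exists.

No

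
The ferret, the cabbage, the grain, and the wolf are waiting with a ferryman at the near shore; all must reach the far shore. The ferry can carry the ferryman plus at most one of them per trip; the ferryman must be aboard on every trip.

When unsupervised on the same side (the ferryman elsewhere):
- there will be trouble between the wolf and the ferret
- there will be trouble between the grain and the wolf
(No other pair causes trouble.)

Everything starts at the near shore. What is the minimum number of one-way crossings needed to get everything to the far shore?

Counting alone: the ferryman can take at most 1 across per trip to the far shore, so moving all 4 needs at least 4 loaded trips out, with a return between consecutive ones — at least 7 crossings.
The safety rule pushes this higher. Following every safe sequence of crossings, the most of the 4 that can be at the far shore as the ferry arrives there on crossing 7 is 3 — never all 4.
So no plan with fewer than 9 crossings exists, and this one achieves 9:
1. Ferryman goes to the far shore with the wolf.
2. Ferryman goes back to the near shore alone.
3. Ferryman goes to the far shore with the ferret.
4. Ferryman goes back to the near shore with the wolf.
5. Ferryman goes to the far shore with the grain.
6. Ferryman goes back to the near shore alone.
7. Ferryman goes to the far shore with the cabbage.
8. Ferryman goes back to the near shore alone.
9. Ferryman goes to the far shore with the wolf.

9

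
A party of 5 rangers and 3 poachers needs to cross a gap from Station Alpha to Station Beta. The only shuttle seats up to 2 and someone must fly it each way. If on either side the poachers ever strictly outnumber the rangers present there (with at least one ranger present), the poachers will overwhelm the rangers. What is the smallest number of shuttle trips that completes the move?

13

Counting alone: each trip to Station Beta takes at most 2 across and each return brings at least 1 back, so after t trips out (and t−1 returns) at most 2t − (t−1) of the 8 are across; that first reaches 8 at t = 7, so at least 13 crossings are needed.
The plan below uses exactly 13 crossings, so it is optimal:
1. 2 poachers → Station Beta.  (Station Alpha: 5R 1P; Station Beta: 0R 2P)
2. 1 poacher ← Station Alpha.  (Station Alpha: 5R 2P; Station Beta: 0R 1P)
3. 2 poachers → Station Beta.  (Station Alpha: 5R 0P; Station Beta: 0R 3P)
4. 1 poacher ← Station Alpha.  (Station Alpha: 5R 1P; Station Beta: 0R 2P)
5. 2 rangers → Station Beta.  (Station Alpha: 3R 1P; Station Beta: 2R 2P)
6. 1 poacher ← Station Alpha.  (Station Alpha: 3R 2P; Station Beta: 2R 1P)
7. 1 ranger and 1 poacher → Station Beta.  (Station Alpha: 2R 1P; Station Beta: 3R 2P)
8. 1 poacher ← Station Alpha.  (Station Alpha: 2R 2P; Station Beta: 3R 1P)
9. 2 poachers → Station Beta.  (Station Alpha: 2R 0P; Station Beta: 3R 3P)
10. 1 poacher ← Station Alpha.  (Station Alpha: 2R 1P; Station Beta: 3R 2P)
11. 1 ranger and 1 poacher → Station Beta.  (Station Alpha: 1R 0P; Station Beta: 4R 3P)
12. 1 poacher ← Station Alpha.  (Station Alpha: 1R 1P; Station Beta: 4R 2P)
13. 1 ranger and 1 poacher → Station Beta.  (Station Alpha: 0R 0P; Station Beta: 5R 3P)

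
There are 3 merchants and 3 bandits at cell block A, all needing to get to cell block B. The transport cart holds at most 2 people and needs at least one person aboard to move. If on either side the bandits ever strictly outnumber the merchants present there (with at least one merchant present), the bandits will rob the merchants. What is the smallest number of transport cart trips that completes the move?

11

Counting alone: each trip to cell block B takes at most 2 across and each return brings at least 1 back, so after t trips out (and t−1 returns) at most 2t − (t−1) of the 6 are across; that first reaches 6 at t = 5, so at least 9 crossings are needed.
The safety rule pushes this higher. Following every safe sequence of crossings, the most of the 6 that can be at cell block B as the transport cart arrives there on crossing 9 is 5 — never all 6.
So no plan with fewer than 11 crossings exists, and this one achieves 11:
1. 2 bandits → cell block B.  (cell block A: 3M 1B; cell block B: 0M 2B)
2. 1 bandit ← cell block A.  (cell block A: 3M 2B; cell block B: 0M 1B)
3. 2 bandits → cell block B.  (cell block A: 3M 0B; cell block B: 0M 3B)
4. 1 bandit ← cell block A.  (cell block A: 3M 1B; cell block B: 0M 2B)
5. 2 merchants → cell block B.  (cell block A: 1M 1B; cell block B: 2M 2B)
6. 1 merchant and 1 bandit ← cell block A.  (cell block A: 2M 2B; cell block B: 1M 1B)
7. 2 merchants → cell block B.  (cell block A: 0M 2B; cell block B: 3M 1B)
8. 1 bandit ← cell block A.  (cell block A: 0M 3B; cell block B: 3M 0B)
9. 2 bandits → cell block B.  (cell block A: 0M 1B; cell block B: 3M 2B)
10. 1 bandit ← cell block A.  (cell block A: 0M 2B; cell block B: 3M 1B)
11. 2 bandits → cell block B.  (cell block A: 0M 0B; cell block B: 3M 3B)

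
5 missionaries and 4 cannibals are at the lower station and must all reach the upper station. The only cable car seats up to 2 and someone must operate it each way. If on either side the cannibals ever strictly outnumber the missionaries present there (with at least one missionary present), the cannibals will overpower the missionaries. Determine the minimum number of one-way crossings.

Counting alone: each trip to the upper station takes at most 2 across and each return brings at least 1 back, so after t trips out (and t−1 returns) at most 2t − (t−1) of the 9 are across; that first reaches 9 at t = 8, so at least 15 crossings are needed.
The plan below uses exactly 15 crossings, so it is optimal:
1. 2 cannibals → the upper station.  (the lower station: 5M 2C; the upper station: 0M 2C)
2. 1 cannibal ← the lower station.  (the lower station: 5M 3C; the upper station: 0M 1C)
3. 2 cannibals → the upper station.  (the lower station: 5M 1C; the upper station: 0M 3C)
4. 1 cannibal ← the lower station.  (the lower station: 5M 2C; the upper station: 0M 2C)
5. 2 missionaries → the upper station.  (the lower station: 3M 2C; the upper station: 2M 2C)
6. 1 cannibal ← the lower station.  (the lower station: 3M 3C; the upper station: 2M 1C)
7. 1 missionary and 1 cannibal → the upper station.  (the lower station: 2M 2C; the upper station: 3M 2C)
8. 1 missionary ← the lower station.  (the lower station: 3M 2C; the upper station: 2M 2C)
9. 1 missionary and 1 cannibal → the upper station.  (the lower station: 2M 1C; the upper station: 3M 3C)
10. 1 cannibal ← the lower station.  (the lower station: 2M 2C; the upper station: 3M 2C)
11. 1 missionary and 1 cannibal → the upper station.  (the lower station: 1M 1C; the upper station: 4M 3C)
12. 1 missionary ← the lower station.  (the lower station: 2M 1C; the upper station: 3M 3C)
13. 1 missionary and 1 cannibal → the upper station.  (the lower station: 1M 0C; the upper station: 4M 4C)
14. 1 cannibal ← the lower station.  (the lower station: 1M 1C; the upper station: 4M 3C)
15. 1 missionary and 1 cannibal → the upper station.  (the lower station: 0M 0C; the upper station: 5M 4C)

15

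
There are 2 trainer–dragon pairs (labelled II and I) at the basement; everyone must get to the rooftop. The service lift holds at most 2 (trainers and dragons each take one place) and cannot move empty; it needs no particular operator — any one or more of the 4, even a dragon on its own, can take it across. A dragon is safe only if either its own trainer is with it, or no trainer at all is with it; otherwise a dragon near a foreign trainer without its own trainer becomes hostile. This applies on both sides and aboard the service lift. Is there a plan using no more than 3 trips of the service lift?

No

Counting alone: each trip to the rooftop takes at most 2 across and each return brings at least 1 back, so after t trips out (and t−1 returns) at most 2t − (t−1) of the 4 are across; that first reaches 4 at t = 3, so at least 5 crossings are needed.
Since 3 < 5, 3 crossings cannot be enough. (The shortest complete plan in fact takes 5:)
1. dragon II and trainer II cross → the rooftop.
2. trainer II crosses ← the basement.
3. trainer I and trainer II cross → the rooftop.
4. trainer I crosses ← the basement.
5. dragon I and trainer I cross → the rooftop.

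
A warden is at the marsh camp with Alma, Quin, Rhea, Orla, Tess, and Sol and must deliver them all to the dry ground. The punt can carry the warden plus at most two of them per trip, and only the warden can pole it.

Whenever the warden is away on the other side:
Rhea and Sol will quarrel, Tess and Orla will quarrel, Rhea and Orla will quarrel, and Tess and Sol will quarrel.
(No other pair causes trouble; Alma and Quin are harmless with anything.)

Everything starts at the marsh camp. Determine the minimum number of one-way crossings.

5

Counting alone: the warden can take at most 2 across per trip to the dry ground, so moving all 6 needs at least 3 loaded trips out, with a return between consecutive ones — at least 5 crossings.
The plan below uses exactly 5 crossings, so it is optimal:
1. Warden goes to the dry ground with Rhea and Tess.
2. Warden goes back to the marsh camp alone.
3. Warden goes to the dry ground with Alma and Quin.
4. Warden goes back to the marsh camp alone.
5. Warden goes to the dry ground with Orla and Sol.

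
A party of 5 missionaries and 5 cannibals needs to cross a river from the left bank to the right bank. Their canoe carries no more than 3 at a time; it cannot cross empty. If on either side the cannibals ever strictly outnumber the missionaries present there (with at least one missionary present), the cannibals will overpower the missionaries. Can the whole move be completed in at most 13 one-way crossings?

Yes — this plan uses 11 crossings (≤ 13):
1. 2 cannibals → the right bank.  (the left bank: 5M 3C; the right bank: 0M 2C)
2. 1 cannibal ← the left bank.  (the left bank: 5M 4C; the right bank: 0M 1C)
3. 3 cannibals → the right bank.  (the left bank: 5M 1C; the right bank: 0M 4C)
4. 1 cannibal ← the left bank.  (the left bank: 5M 2C; the right bank: 0M 3C)
5. 3 missionaries → the right bank.  (the left bank: 2M 2C; the right bank: 3M 3C)
6. 1 missionary and 1 cannibal ← the left bank.  (the left bank: 3M 3C; the right bank: 2M 2C)
7. 3 missionaries → the right bank.  (the left bank: 0M 3C; the right bank: 5M 2C)
8. 1 cannibal ← the left bank.  (the left bank: 0M 4C; the right bank: 5M 1C)
9. 2 cannibals → the right bank.  (the left bank: 0M 2C; the right bank: 5M 3C)
10. 1 cannibal ← the left bank.  (the left bank: 0M 3C; the right bank: 5M 2C)
11. 3 cannibals → the right bank.  (the left bank: 0M 0C; the right bank: 5M 5C)

Yes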